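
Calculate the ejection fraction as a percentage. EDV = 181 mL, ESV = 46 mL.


SV = EDV - ESV = 181 - 46 = 135 mL
EF = SV/EDV * 100 = 135/181 * 100
EF = 74.59%


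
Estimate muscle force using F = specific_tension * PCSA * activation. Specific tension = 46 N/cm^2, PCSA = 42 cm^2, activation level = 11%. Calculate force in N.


F = sigma * PCSA * activation
F = 46 * 42 * 0.11
F = 212.5 N


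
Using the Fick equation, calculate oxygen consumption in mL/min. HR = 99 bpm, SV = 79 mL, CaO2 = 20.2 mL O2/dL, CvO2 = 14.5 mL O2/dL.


CO = HR*SV = 99*79/1000 = 7.821 L/min
a-v O2 diff = 20.2 - 14.5 = 5.7 mL/dL
VO2 = CO * (CaO2-CvO2) * 10 dL/L
VO2 = 7.821 * 5.7 * 10
VO2 = 445.8 mL/min


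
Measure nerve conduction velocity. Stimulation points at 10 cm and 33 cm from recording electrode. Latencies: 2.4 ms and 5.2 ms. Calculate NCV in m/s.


Distance = (33 - 10) / 100 = 0.23 m
dt = (5.2 - 2.4) / 1000 = 0.0028 s
NCV = dist / dt = 82.14 m/s


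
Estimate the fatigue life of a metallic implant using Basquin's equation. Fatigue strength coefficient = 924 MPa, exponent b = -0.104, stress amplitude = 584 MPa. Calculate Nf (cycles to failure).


sigma_a = sigma_f' * (2Nf)^b
2Nf = (sigma_a/sigma_f')^(1/b)
2Nf = (584/924)^(1/-0.104)
2Nf = 82.404915
Nf = 41.2


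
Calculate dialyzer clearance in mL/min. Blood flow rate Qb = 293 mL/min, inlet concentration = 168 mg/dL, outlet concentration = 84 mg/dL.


K = Qb * (Cb_in - Cb_out) / Cb_in
K = 293 * (168 - 84) / 168
K = 146.5 mL/min


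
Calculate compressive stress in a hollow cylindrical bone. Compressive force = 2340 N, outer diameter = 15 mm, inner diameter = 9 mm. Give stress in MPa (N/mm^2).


A = pi*(r_o^2 - r_i^2)
r_o = 7.5 mm, r_i = 4.5 mm
A = 113.097 mm^2
sigma = F/A = 2340 / 113.097
sigma = 20.69 MPa


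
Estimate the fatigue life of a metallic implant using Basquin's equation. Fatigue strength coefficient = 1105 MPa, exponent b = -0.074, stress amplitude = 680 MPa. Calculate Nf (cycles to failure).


sigma_a = sigma_f' * (2Nf)^b
2Nf = (sigma_a/sigma_f')^(1/b)
2Nf = (680/1105)^(1/-0.074)
2Nf = 706.91924
Nf = 353.5


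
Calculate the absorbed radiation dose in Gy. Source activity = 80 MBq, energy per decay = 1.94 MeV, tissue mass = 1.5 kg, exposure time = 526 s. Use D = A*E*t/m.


A = 80 MBq = 8.0000e+07 Bq
E = 1.94 MeV = 3.10788e-13 J
D = A*E*t/m = 8.0000e+07*3.10788e-13*526/1.5
D = 0.008719 Gy


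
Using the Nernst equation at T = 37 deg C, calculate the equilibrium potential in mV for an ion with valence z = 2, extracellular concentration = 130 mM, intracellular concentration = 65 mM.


E = (RT/(zF)) * ln(C_out/C_in)
T = 37 + 273.15 = 310.15 K
E = (8.314 * 310.15 / (2 * 96485)) * ln(130/65)
E = 9.262 mV


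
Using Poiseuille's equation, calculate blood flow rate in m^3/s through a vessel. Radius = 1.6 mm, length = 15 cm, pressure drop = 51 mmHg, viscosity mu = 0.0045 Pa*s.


Q = pi*r^4*dP / (8*mu*L)
r = 0.0016 m, L = 0.15 m
dP = 51 mmHg = 6799.422 Pa
Q = 2.5924e-05 m^3/s


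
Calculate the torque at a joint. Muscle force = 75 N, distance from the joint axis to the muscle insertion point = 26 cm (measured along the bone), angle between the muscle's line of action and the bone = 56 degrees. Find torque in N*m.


Torque = F * d * sin(theta)   (moment arm = d*sin(theta))
d = 26 cm = 0.26 m
Torque = 75 * 0.26 * sin(56)
Torque = 16.17 N*m


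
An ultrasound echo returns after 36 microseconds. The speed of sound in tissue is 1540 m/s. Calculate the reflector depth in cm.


depth = c * t / 2
t = 36 us = 3.6000e-05 s
depth = 1540 * 3.6000e-05 / 2
depth = 0.02772 m = 2.772 cm


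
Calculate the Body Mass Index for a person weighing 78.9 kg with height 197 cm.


BMI = weight / height^2
height = 197 cm = 1.97 m
BMI = 78.9 / 1.97^2
BMI = 20.33 kg/m^2


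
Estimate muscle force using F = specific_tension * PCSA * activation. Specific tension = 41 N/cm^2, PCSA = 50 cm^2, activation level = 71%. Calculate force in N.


F = sigma * PCSA * activation
F = 41 * 50 * 0.71
F = 1456 N


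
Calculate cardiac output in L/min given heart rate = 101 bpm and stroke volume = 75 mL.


CO = HR * SV
CO = 101 * 75 / 1000
CO = 7.575 L/min


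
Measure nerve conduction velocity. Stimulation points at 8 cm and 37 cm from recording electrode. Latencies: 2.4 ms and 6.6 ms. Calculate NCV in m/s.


Distance = (37 - 8) / 100 = 0.29 m
dt = (6.6 - 2.4) / 1000 = 0.0042 s
NCV = dist / dt = 69.05 m/s


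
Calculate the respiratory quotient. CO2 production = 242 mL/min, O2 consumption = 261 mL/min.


RQ = VCO2 / VO2
RQ = 242 / 261
RQ = 0.9272


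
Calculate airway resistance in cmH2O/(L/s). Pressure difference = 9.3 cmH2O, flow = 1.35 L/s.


R = dP / flow
R = 9.3 / 1.35
R = 6.889 cmH2O/(L/s)


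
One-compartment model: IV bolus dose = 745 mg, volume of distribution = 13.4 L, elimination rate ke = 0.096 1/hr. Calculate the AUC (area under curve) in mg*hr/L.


C0 = Dose/Vd = 745/13.4 = 55.597 mg/L
AUC = C0/ke = 55.597/0.096
AUC = 579.1 mg*hr/L


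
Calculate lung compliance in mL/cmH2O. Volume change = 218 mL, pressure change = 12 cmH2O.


C = dV / dP
C = 218 / 12
C = 18.17 mL/cmH2O


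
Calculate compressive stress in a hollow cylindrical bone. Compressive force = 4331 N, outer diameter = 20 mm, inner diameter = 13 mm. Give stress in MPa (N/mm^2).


A = pi*(r_o^2 - r_i^2)
r_o = 10 mm, r_i = 6.5 mm
A = 181.427 mm^2
sigma = F/A = 4331 / 181.427
sigma = 23.87 MPa


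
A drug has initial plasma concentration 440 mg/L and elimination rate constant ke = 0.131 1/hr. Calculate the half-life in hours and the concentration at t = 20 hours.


t_half = ln(2) / ke = 0.693147 / 0.131 = 5.291 hr
C(t) = C0 * exp(-ke*t) = 440 * exp(-0.131*20)
C(20) = 32.03 mg/L


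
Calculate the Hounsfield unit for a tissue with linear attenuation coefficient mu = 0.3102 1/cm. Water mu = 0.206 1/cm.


HU = ((mu_tissue - mu_water) / mu_water) * 1000
HU = ((0.3102 - 0.206) / 0.206) * 1000
HU = 505.8


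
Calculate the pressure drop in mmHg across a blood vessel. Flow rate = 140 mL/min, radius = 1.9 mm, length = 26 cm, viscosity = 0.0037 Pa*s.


dP = 8*mu*L*Q / (pi*r^4)
Q = 140 mL/min = 2.33333e-06 m^3/s
dP = 438.608 Pa = 438.608 / 133.322 mmHg = 3.29 mmHg


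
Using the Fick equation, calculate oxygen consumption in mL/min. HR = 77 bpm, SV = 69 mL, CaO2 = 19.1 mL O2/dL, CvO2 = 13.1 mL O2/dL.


CO = HR*SV = 77*69/1000 = 5.313 L/min
a-v O2 diff = 19.1 - 13.1 = 6 mL/dL
VO2 = CO * (CaO2-CvO2) * 10 dL/L
VO2 = 5.313 * 6 * 10
VO2 = 318.8 mL/min


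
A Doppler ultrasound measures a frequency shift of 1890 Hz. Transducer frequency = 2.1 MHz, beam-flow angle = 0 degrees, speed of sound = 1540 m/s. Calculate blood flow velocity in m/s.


v = fd * c / (2 * f0 * cos(theta))
v = 1890 * 1540 / (2 * 2.1000e+06 * cos(0))
v = 0.693 m/s


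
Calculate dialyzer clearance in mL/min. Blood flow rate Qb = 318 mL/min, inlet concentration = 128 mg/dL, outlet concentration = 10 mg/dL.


K = Qb * (Cb_in - Cb_out) / Cb_in
K = 318 * (128 - 10) / 128
K = 293.2 mL/min


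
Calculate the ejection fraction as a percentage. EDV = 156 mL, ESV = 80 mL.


SV = EDV - ESV = 156 - 80 = 76 mL
EF = SV/EDV * 100 = 76/156 * 100
EF = 48.72%


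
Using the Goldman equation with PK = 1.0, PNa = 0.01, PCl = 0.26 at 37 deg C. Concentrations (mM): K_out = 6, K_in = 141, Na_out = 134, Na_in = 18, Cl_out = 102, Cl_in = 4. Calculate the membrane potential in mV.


Vm = (RT/F)*ln((PK*Ko + PNa*Nao + PCl*Cli)/(PK*Ki + PNa*Nai + PCl*Clo))
Numer = 8.38, Denom = 167.7
Vm = -80.08 mV


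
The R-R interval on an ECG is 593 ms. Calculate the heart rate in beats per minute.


HR = 60 / RR_interval(s)
RR = 593 ms = 0.593 s
HR = 60 / 0.593 = 101.2 bpm


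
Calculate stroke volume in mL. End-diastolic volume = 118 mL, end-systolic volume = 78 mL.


SV = EDV - ESV
SV = 118 - 78
SV = 40 mL


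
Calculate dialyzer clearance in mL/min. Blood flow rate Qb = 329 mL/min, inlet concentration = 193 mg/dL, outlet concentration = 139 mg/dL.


K = Qb * (Cb_in - Cb_out) / Cb_in
K = 329 * (193 - 139) / 193
K = 92.05 mL/min


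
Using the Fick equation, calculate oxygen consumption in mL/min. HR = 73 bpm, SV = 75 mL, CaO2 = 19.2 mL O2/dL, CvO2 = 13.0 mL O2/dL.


CO = HR*SV = 73*75/1000 = 5.475 L/min
a-v O2 diff = 19.2 - 13.0 = 6.2 mL/dL
VO2 = CO * (CaO2-CvO2) * 10 dL/L
VO2 = 5.475 * 6.2 * 10
VO2 = 339.4 mL/min


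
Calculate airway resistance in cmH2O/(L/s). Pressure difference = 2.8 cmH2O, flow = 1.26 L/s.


R = dP / flow
R = 2.8 / 1.26
R = 2.222 cmH2O/(L/s)


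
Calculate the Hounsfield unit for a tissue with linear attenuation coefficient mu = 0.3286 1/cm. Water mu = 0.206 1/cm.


HU = ((mu_tissue - mu_water) / mu_water) * 1000
HU = ((0.3286 - 0.206) / 0.206) * 1000
HU = 595.1


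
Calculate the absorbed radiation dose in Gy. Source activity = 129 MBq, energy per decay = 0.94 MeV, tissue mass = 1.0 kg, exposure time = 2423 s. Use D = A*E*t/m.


A = 129 MBq = 1.2900e+08 Bq
E = 0.94 MeV = 1.50588e-13 J
D = A*E*t/m = 1.2900e+08*1.50588e-13*2423/1.0
D = 0.04707 Gy


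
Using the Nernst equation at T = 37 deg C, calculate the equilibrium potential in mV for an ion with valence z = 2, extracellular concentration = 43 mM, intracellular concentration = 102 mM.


E = (RT/(zF)) * ln(C_out/C_in)
T = 37 + 273.15 = 310.15 K
E = (8.314 * 310.15 / (2 * 96485)) * ln(43/102)
E = -11.54 mV


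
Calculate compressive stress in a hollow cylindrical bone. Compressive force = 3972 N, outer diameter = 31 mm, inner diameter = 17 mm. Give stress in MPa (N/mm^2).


A = pi*(r_o^2 - r_i^2)
r_o = 15.5 mm, r_i = 8.5 mm
A = 527.788 mm^2
sigma = F/A = 3972 / 527.788
sigma = 7.526 MPa


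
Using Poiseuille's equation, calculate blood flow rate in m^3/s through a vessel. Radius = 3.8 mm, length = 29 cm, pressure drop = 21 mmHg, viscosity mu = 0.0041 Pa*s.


Q = pi*r^4*dP / (8*mu*L)
r = 0.0038 m, L = 0.29 m
dP = 21 mmHg = 2799.762 Pa
Q = 1.9281e-04 m^3/s


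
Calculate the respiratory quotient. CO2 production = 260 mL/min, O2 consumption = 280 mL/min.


RQ = VCO2 / VO2
RQ = 260 / 280
RQ = 0.9286


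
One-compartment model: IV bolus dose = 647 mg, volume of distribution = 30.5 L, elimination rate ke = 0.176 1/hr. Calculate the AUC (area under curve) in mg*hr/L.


C0 = Dose/Vd = 647/30.5 = 21.2131 mg/L
AUC = C0/ke = 21.2131/0.176
AUC = 120.5 mg*hr/L


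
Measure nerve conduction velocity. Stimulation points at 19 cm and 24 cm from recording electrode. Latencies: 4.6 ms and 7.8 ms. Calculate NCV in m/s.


Distance = (24 - 19) / 100 = 0.05 m
dt = (7.8 - 4.6) / 1000 = 0.0032 s
NCV = dist / dt = 15.62 m/s


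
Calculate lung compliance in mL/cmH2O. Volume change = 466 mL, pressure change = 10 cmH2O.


C = dV / dP
C = 466 / 10
C = 46.6 mL/cmH2O


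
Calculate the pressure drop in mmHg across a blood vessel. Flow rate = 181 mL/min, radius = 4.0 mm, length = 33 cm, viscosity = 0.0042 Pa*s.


dP = 8*mu*L*Q / (pi*r^4)
Q = 181 mL/min = 3.01667e-06 m^3/s
dP = 41.5902 Pa = 41.5902 / 133.322 mmHg = 0.312 mmHg


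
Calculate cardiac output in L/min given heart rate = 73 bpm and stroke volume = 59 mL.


CO = HR * SV
CO = 73 * 59 / 1000
CO = 4.307 L/min


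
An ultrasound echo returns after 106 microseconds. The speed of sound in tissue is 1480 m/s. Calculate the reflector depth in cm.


depth = c * t / 2
t = 106 us = 1.0600e-04 s
depth = 1480 * 1.0600e-04 / 2
depth = 0.07844 m = 7.844 cm


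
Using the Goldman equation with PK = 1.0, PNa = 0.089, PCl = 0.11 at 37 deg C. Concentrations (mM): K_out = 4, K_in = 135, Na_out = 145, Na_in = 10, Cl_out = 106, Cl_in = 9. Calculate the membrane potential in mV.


Vm = (RT/F)*ln((PK*Ko + PNa*Nao + PCl*Cli)/(PK*Ki + PNa*Nai + PCl*Clo))
Numer = 17.895, Denom = 147.55
Vm = -56.38 mV


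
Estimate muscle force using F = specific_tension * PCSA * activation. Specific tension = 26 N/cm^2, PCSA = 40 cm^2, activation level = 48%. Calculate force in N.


F = sigma * PCSA * activation
F = 26 * 40 * 0.48
F = 499.2 N


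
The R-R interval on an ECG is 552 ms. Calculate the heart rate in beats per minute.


HR = 60 / RR_interval(s)
RR = 552 ms = 0.552 s
HR = 60 / 0.552 = 108.7 bpm


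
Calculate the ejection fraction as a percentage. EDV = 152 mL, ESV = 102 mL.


SV = EDV - ESV = 152 - 102 = 50 mL
EF = SV/EDV * 100 = 50/152 * 100
EF = 32.89%


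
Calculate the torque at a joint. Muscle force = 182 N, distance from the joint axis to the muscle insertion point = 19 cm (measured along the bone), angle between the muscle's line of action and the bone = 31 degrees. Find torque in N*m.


Torque = F * d * sin(theta)   (moment arm = d*sin(theta))
d = 19 cm = 0.19 m
Torque = 182 * 0.19 * sin(31)
Torque = 17.81 N*m


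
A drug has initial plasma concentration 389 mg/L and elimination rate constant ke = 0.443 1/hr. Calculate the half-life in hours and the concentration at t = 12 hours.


t_half = ln(2) / ke = 0.693147 / 0.443 = 1.565 hr
C(t) = C0 * exp(-ke*t) = 389 * exp(-0.443*12)
C(12) = 1.911 mg/L


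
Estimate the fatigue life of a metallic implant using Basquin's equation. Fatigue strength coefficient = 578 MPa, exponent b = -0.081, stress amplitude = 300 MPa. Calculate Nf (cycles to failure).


sigma_a = sigma_f' * (2Nf)^b
2Nf = (sigma_a/sigma_f')^(1/b)
2Nf = (300/578)^(1/-0.081)
2Nf = 3281.9402
Nf = 1641


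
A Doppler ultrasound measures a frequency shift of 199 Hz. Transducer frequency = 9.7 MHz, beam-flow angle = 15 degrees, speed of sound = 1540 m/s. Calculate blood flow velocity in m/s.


v = fd * c / (2 * f0 * cos(theta))
v = 199 * 1540 / (2 * 9.7000e+06 * cos(15))
v = 0.01635 m/s


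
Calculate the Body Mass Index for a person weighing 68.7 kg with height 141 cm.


BMI = weight / height^2
height = 141 cm = 1.41 m
BMI = 68.7 / 1.41^2
BMI = 34.56 kg/m^2


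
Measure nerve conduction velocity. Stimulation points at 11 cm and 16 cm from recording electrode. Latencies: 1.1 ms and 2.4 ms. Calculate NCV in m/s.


Distance = (16 - 11) / 100 = 0.05 m
dt = (2.4 - 1.1) / 1000 = 0.0013 s
NCV = dist / dt = 38.46 m/s


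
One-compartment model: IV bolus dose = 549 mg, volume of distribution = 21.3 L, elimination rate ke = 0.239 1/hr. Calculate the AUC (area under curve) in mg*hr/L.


C0 = Dose/Vd = 549/21.3 = 25.7746 mg/L
AUC = C0/ke = 25.7746/0.239
AUC = 107.8 mg*hr/L


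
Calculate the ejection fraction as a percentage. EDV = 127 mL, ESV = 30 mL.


SV = EDV - ESV = 127 - 30 = 97 mL
EF = SV/EDV * 100 = 97/127 * 100
EF = 76.38%


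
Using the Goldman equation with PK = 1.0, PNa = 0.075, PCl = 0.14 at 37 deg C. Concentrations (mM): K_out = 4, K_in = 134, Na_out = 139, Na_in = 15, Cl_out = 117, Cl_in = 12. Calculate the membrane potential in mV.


Vm = (RT/F)*ln((PK*Ko + PNa*Nao + PCl*Cli)/(PK*Ki + PNa*Nai + PCl*Clo))
Numer = 16.105, Denom = 151.505
Vm = -59.9 mV


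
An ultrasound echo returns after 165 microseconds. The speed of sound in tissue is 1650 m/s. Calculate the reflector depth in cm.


depth = c * t / 2
t = 165 us = 1.6500e-04 s
depth = 1650 * 1.6500e-04 / 2
depth = 0.136125 m = 13.6125 cm


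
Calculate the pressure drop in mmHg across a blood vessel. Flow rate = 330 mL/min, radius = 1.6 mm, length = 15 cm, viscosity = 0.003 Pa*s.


dP = 8*mu*L*Q / (pi*r^4)
Q = 330 mL/min = 5.5e-06 m^3/s
dP = 961.691 Pa = 961.691 / 133.322 mmHg = 7.213 mmHg


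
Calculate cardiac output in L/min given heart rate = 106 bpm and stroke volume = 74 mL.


CO = HR * SV
CO = 106 * 74 / 1000
CO = 7.844 L/min


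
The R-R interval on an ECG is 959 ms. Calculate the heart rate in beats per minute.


HR = 60 / RR_interval(s)
RR = 959 ms = 0.959 s
HR = 60 / 0.959 = 62.57 bpm


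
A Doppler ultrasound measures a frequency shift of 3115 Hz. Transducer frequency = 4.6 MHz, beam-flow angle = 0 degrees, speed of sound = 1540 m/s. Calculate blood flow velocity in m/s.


v = fd * c / (2 * f0 * cos(theta))
v = 3115 * 1540 / (2 * 4.6000e+06 * cos(0))
v = 0.5214 m/s


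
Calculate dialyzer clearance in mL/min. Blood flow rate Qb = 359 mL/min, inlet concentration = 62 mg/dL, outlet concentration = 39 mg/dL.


K = Qb * (Cb_in - Cb_out) / Cb_in
K = 359 * (62 - 39) / 62
K = 133.2 mL/min


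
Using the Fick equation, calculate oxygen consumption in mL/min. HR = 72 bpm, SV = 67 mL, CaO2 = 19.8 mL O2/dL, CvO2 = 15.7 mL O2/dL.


CO = HR*SV = 72*67/1000 = 4.824 L/min
a-v O2 diff = 19.8 - 15.7 = 4.1 mL/dL
VO2 = CO * (CaO2-CvO2) * 10 dL/L
VO2 = 4.824 * 4.1 * 10
VO2 = 197.8 mL/min


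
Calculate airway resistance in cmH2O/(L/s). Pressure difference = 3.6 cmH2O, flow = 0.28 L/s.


R = dP / flow
R = 3.6 / 0.28
R = 12.86 cmH2O/(L/s)


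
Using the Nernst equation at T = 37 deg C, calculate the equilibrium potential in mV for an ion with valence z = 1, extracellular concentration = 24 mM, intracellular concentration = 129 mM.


E = (RT/(zF)) * ln(C_out/C_in)
T = 37 + 273.15 = 310.15 K
E = (8.314 * 310.15 / (1 * 96485)) * ln(24/129)
E = -44.95 mV


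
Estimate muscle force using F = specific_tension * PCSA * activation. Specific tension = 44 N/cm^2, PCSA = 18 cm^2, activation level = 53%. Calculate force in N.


F = sigma * PCSA * activation
F = 44 * 18 * 0.53
F = 419.8 N


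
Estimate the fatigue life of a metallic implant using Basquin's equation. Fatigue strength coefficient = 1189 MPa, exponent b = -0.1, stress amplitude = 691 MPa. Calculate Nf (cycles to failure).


sigma_a = sigma_f' * (2Nf)^b
2Nf = (sigma_a/sigma_f')^(1/b)
2Nf = (691/1189)^(1/-0.1)
2Nf = 227.52969
Nf = 113.8


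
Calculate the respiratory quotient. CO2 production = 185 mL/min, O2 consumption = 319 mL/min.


RQ = VCO2 / VO2
RQ = 185 / 319
RQ = 0.5799


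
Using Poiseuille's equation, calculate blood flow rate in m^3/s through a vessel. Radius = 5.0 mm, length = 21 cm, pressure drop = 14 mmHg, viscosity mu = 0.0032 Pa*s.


Q = pi*r^4*dP / (8*mu*L)
r = 0.005 m, L = 0.21 m
dP = 14 mmHg = 1866.508 Pa
Q = 6.8171e-04 m^3/s


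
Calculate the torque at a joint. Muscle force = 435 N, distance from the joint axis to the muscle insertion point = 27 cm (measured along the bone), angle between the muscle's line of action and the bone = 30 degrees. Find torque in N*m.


Torque = F * d * sin(theta)   (moment arm = d*sin(theta))
d = 27 cm = 0.27 m
Torque = 435 * 0.27 * sin(30)
Torque = 58.72 N*m


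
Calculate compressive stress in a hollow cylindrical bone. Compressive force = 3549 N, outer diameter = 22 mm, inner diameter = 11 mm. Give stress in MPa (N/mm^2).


A = pi*(r_o^2 - r_i^2)
r_o = 11 mm, r_i = 5.5 mm
A = 285.1 mm^2
sigma = F/A = 3549 / 285.1
sigma = 12.45 MPa


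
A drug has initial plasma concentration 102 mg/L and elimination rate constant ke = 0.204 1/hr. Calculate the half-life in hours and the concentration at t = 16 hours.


t_half = ln(2) / ke = 0.693147 / 0.204 = 3.398 hr
C(t) = C0 * exp(-ke*t) = 102 * exp(-0.204*16)
C(16) = 3.9 mg/L


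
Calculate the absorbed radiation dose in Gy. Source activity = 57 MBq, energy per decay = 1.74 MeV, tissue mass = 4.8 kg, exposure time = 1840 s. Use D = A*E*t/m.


A = 57 MBq = 5.7000e+07 Bq
E = 1.74 MeV = 2.78748e-13 J
D = A*E*t/m = 5.7000e+07*2.78748e-13*1840/4.8
D = 0.006091 Gy


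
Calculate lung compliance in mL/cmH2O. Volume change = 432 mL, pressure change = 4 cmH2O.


C = dV / dP
C = 432 / 4
C = 108 mL/cmH2O


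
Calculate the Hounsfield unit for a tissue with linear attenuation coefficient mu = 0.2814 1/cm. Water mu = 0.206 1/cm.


HU = ((mu_tissue - mu_water) / mu_water) * 1000
HU = ((0.2814 - 0.206) / 0.206) * 1000
HU = 366


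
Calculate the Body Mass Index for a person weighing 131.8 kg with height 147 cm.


BMI = weight / height^2
height = 147 cm = 1.47 m
BMI = 131.8 / 1.47^2
BMI = 60.99 kg/m^2


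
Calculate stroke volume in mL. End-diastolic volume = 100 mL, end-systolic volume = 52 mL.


SV = EDV - ESV
SV = 100 - 52
SV = 48 mL


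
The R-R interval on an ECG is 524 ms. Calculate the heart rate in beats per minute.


HR = 60 / RR_interval(s)
RR = 524 ms = 0.524 s
HR = 60 / 0.524 = 114.5 bpm


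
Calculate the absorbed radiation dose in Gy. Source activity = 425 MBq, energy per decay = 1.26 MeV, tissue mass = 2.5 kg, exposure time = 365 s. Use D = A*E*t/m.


A = 425 MBq = 4.2500e+08 Bq
E = 1.26 MeV = 2.01852e-13 J
D = A*E*t/m = 4.2500e+08*2.01852e-13*365/2.5
D = 0.01252 Gy


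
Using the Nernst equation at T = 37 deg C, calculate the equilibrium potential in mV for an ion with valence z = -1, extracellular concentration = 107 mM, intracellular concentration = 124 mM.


E = (RT/(zF)) * ln(C_out/C_in)
T = 37 + 273.15 = 310.15 K
E = (8.314 * 310.15 / (-1 * 96485)) * ln(107/124)
E = 3.941 mV


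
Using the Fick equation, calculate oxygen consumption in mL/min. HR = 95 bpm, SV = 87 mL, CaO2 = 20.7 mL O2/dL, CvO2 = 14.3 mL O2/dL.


CO = HR*SV = 95*87/1000 = 8.265 L/min
a-v O2 diff = 20.7 - 14.3 = 6.4 mL/dL
VO2 = CO * (CaO2-CvO2) * 10 dL/L
VO2 = 8.265 * 6.4 * 10
VO2 = 529 mL/min


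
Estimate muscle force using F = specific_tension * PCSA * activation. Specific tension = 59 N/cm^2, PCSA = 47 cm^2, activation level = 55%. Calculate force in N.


F = sigma * PCSA * activation
F = 59 * 47 * 0.55
F = 1525 N


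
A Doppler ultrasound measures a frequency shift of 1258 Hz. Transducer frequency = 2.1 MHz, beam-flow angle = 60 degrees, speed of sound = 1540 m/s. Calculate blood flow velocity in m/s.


v = fd * c / (2 * f0 * cos(theta))
v = 1258 * 1540 / (2 * 2.1000e+06 * cos(60))
v = 0.9225 m/s


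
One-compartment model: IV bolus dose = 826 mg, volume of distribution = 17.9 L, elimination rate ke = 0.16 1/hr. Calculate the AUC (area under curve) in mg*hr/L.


C0 = Dose/Vd = 826/17.9 = 46.1453 mg/L
AUC = C0/ke = 46.1453/0.16
AUC = 288.4 mg*hr/L


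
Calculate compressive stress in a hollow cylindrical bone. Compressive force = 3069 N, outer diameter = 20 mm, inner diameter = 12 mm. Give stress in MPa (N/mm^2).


A = pi*(r_o^2 - r_i^2)
r_o = 10 mm, r_i = 6 mm
A = 201.062 mm^2
sigma = F/A = 3069 / 201.062
sigma = 15.26 MPa


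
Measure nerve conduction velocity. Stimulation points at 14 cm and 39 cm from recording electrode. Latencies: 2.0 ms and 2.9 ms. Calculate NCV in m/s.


Distance = (39 - 14) / 100 = 0.25 m
dt = (2.9 - 2.0) / 1000 = 9.0000e-04 s
NCV = dist / dt = 277.8 m/s


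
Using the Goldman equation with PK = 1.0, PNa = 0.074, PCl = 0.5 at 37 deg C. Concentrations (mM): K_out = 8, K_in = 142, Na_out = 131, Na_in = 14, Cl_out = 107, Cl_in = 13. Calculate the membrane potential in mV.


Vm = (RT/F)*ln((PK*Ko + PNa*Nao + PCl*Cli)/(PK*Ki + PNa*Nai + PCl*Clo))
Numer = 24.194, Denom = 196.536
Vm = -55.98 mV


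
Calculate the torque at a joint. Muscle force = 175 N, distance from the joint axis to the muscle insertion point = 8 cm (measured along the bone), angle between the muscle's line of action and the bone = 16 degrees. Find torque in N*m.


Torque = F * d * sin(theta)   (moment arm = d*sin(theta))
d = 8 cm = 0.08 m
Torque = 175 * 0.08 * sin(16)
Torque = 3.859 N*m


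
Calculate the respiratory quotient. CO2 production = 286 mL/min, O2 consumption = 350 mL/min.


RQ = VCO2 / VO2
RQ = 286 / 350
RQ = 0.8171


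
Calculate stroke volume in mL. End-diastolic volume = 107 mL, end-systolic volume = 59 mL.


SV = EDV - ESV
SV = 107 - 59
SV = 48 mL


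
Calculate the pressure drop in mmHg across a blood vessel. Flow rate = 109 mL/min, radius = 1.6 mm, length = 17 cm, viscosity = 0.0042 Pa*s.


dP = 8*mu*L*Q / (pi*r^4)
Q = 109 mL/min = 1.81667e-06 m^3/s
dP = 504.005 Pa = 504.005 / 133.322 mmHg = 3.78 mmHg


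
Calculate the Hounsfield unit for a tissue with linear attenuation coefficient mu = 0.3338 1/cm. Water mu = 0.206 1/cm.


HU = ((mu_tissue - mu_water) / mu_water) * 1000
HU = ((0.3338 - 0.206) / 0.206) * 1000
HU = 620.4


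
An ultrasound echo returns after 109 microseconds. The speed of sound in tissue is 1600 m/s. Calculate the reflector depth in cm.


depth = c * t / 2
t = 109 us = 1.0900e-04 s
depth = 1600 * 1.0900e-04 / 2
depth = 0.0872 m = 8.72 cm


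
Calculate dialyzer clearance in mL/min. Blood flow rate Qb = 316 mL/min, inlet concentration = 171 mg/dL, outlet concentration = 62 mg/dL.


K = Qb * (Cb_in - Cb_out) / Cb_in
K = 316 * (171 - 62) / 171
K = 201.4 mL/min


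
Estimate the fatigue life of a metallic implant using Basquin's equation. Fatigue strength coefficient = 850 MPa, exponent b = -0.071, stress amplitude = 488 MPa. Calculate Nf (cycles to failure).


sigma_a = sigma_f' * (2Nf)^b
2Nf = (sigma_a/sigma_f')^(1/b)
2Nf = (488/850)^(1/-0.071)
2Nf = 2479.4398
Nf = 1240


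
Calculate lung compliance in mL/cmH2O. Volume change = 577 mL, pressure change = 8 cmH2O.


C = dV / dP
C = 577 / 8
C = 72.12 mL/cmH2O


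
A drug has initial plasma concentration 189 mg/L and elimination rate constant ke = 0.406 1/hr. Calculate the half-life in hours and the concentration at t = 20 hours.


t_half = ln(2) / ke = 0.693147 / 0.406 = 1.707 hr
C(t) = C0 * exp(-ke*t) = 189 * exp(-0.406*20)
C(20) = 0.05623 mg/L


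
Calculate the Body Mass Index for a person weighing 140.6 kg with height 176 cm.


BMI = weight / height^2
height = 176 cm = 1.76 m
BMI = 140.6 / 1.76^2
BMI = 45.39 kg/m^2


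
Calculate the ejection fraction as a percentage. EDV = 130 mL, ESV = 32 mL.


SV = EDV - ESV = 130 - 32 = 98 mL
EF = SV/EDV * 100 = 98/130 * 100
EF = 75.38%


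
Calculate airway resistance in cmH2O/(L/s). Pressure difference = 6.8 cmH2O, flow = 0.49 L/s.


R = dP / flow
R = 6.8 / 0.49
R = 13.88 cmH2O/(L/s)


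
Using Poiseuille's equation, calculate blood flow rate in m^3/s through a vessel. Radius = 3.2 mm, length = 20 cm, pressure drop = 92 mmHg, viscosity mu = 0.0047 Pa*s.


Q = pi*r^4*dP / (8*mu*L)
r = 0.0032 m, L = 0.2 m
dP = 92 mmHg = 12265.624 Pa
Q = 5.3731e-04 m^3/s


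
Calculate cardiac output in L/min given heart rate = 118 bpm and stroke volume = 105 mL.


CO = HR * SV
CO = 118 * 105 / 1000
CO = 12.39 L/min


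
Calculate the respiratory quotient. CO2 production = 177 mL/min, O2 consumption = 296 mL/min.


RQ = VCO2 / VO2
RQ = 177 / 296
RQ = 0.598


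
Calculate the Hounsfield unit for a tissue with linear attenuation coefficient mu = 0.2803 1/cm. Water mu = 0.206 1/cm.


HU = ((mu_tissue - mu_water) / mu_water) * 1000
HU = ((0.2803 - 0.206) / 0.206) * 1000
HU = 360.7


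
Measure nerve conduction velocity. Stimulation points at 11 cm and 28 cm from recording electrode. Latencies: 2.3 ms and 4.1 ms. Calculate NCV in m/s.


Distance = (28 - 11) / 100 = 0.17 m
dt = (4.1 - 2.3) / 1000 = 0.0018 s
NCV = dist / dt = 94.44 m/s


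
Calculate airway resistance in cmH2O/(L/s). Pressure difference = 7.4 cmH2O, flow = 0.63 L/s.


R = dP / flow
R = 7.4 / 0.63
R = 11.75 cmH2O/(L/s)


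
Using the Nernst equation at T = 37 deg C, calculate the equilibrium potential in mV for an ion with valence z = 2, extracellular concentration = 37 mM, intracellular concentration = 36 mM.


E = (RT/(zF)) * ln(C_out/C_in)
T = 37 + 273.15 = 310.15 K
E = (8.314 * 310.15 / (2 * 96485)) * ln(37/36)
E = 0.3661 mV


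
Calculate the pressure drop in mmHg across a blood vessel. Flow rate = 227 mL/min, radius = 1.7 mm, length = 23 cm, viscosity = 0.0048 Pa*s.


dP = 8*mu*L*Q / (pi*r^4)
Q = 227 mL/min = 3.78333e-06 m^3/s
dP = 1273.47 Pa = 1273.47 / 133.322 mmHg = 9.552 mmHg


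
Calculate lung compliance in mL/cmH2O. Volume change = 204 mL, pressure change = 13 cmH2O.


C = dV / dP
C = 204 / 13
C = 15.69 mL/cmH2O


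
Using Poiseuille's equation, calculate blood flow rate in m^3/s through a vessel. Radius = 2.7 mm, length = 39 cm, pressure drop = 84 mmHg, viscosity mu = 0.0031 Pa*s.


Q = pi*r^4*dP / (8*mu*L)
r = 0.0027 m, L = 0.39 m
dP = 84 mmHg = 11199.048 Pa
Q = 1.9332e-04 m^3/s


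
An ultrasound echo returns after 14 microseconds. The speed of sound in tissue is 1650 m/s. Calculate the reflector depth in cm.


depth = c * t / 2
t = 14 us = 1.4000e-05 s
depth = 1650 * 1.4000e-05 / 2
depth = 0.01155 m = 1.155 cm


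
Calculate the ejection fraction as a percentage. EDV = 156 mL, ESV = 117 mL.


SV = EDV - ESV = 156 - 117 = 39 mL
EF = SV/EDV * 100 = 39/156 * 100
EF = 25%


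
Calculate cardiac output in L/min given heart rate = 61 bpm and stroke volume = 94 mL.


CO = HR * SV
CO = 61 * 94 / 1000
CO = 5.734 L/min


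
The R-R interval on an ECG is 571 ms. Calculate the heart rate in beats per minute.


HR = 60 / RR_interval(s)
RR = 571 ms = 0.571 s
HR = 60 / 0.571 = 105.1 bpm


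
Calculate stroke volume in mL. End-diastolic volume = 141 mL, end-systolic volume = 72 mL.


SV = EDV - ESV
SV = 141 - 72
SV = 69 mL


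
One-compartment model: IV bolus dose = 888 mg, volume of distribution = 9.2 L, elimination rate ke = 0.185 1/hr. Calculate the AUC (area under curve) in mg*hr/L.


C0 = Dose/Vd = 888/9.2 = 96.5217 mg/L
AUC = C0/ke = 96.5217/0.185
AUC = 521.7 mg*hr/L


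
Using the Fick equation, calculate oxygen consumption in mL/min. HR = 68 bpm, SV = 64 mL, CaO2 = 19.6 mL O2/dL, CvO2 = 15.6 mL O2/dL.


CO = HR*SV = 68*64/1000 = 4.352 L/min
a-v O2 diff = 19.6 - 15.6 = 4 mL/dL
VO2 = CO * (CaO2-CvO2) * 10 dL/L
VO2 = 4.352 * 4 * 10
VO2 = 174.1 mL/min


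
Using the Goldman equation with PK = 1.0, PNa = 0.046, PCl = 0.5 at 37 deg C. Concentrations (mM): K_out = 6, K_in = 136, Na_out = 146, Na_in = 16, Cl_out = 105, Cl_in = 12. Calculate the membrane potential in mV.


Vm = (RT/F)*ln((PK*Ko + PNa*Nao + PCl*Cli)/(PK*Ki + PNa*Nai + PCl*Clo))
Numer = 18.716, Denom = 189.236
Vm = -61.83 mV


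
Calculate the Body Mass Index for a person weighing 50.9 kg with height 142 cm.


BMI = weight / height^2
height = 142 cm = 1.42 m
BMI = 50.9 / 1.42^2
BMI = 25.24 kg/m^2


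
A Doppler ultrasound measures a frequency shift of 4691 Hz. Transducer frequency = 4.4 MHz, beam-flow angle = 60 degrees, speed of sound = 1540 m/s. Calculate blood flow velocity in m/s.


v = fd * c / (2 * f0 * cos(theta))
v = 4691 * 1540 / (2 * 4.4000e+06 * cos(60))
v = 1.642 m/s


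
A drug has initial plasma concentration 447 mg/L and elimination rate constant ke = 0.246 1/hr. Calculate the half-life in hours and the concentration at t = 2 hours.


t_half = ln(2) / ke = 0.693147 / 0.246 = 2.818 hr
C(t) = C0 * exp(-ke*t) = 447 * exp(-0.246*2)
C(2) = 273.3 mg/L


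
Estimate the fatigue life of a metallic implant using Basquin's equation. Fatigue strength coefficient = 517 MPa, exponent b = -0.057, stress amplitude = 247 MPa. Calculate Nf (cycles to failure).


sigma_a = sigma_f' * (2Nf)^b
2Nf = (sigma_a/sigma_f')^(1/b)
2Nf = (247/517)^(1/-0.057)
2Nf = 424578.22
Nf = 2.123e+05


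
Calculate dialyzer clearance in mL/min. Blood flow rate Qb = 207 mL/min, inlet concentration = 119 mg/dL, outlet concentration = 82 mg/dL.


K = Qb * (Cb_in - Cb_out) / Cb_in
K = 207 * (119 - 82) / 119
K = 64.36 mL/min


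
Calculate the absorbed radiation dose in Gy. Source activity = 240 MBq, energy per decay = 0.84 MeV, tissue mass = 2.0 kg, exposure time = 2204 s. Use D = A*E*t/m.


A = 240 MBq = 2.4000e+08 Bq
E = 0.84 MeV = 1.34568e-13 J
D = A*E*t/m = 2.4000e+08*1.34568e-13*2204/2.0
D = 0.03559 Gy


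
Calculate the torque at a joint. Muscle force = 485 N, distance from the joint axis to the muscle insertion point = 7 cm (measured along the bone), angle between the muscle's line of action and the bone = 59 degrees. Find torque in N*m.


Torque = F * d * sin(theta)   (moment arm = d*sin(theta))
d = 7 cm = 0.07 m
Torque = 485 * 0.07 * sin(59)
Torque = 29.1 N*m


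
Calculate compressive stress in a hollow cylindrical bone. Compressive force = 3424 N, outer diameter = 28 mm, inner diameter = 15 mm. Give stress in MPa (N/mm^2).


A = pi*(r_o^2 - r_i^2)
r_o = 14 mm, r_i = 7.5 mm
A = 439.038 mm^2
sigma = F/A = 3424 / 439.038
sigma = 7.799 MPa


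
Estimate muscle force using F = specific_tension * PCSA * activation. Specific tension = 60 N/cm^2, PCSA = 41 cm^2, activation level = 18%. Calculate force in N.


F = sigma * PCSA * activation
F = 60 * 41 * 0.18
F = 442.8 N


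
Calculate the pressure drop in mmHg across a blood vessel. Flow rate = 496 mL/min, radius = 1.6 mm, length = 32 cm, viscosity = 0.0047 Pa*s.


dP = 8*mu*L*Q / (pi*r^4)
Q = 496 mL/min = 8.26667e-06 m^3/s
dP = 4831.02 Pa = 4831.02 / 133.322 mmHg = 36.24 mmHg


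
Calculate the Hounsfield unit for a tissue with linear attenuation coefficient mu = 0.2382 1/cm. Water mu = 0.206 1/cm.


HU = ((mu_tissue - mu_water) / mu_water) * 1000
HU = ((0.2382 - 0.206) / 0.206) * 1000
HU = 156.3


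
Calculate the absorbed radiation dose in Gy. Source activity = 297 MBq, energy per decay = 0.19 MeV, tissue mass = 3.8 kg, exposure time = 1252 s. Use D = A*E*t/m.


A = 297 MBq = 2.9700e+08 Bq
E = 0.19 MeV = 3.0438e-14 J
D = A*E*t/m = 2.9700e+08*3.0438e-14*1252/3.8
D = 0.002978 Gy


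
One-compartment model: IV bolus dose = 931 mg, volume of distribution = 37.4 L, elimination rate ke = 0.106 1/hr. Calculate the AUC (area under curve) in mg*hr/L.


C0 = Dose/Vd = 931/37.4 = 24.893 mg/L
AUC = C0/ke = 24.893/0.106
AUC = 234.8 mg*hr/L


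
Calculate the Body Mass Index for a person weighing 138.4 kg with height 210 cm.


BMI = weight / height^2
height = 210 cm = 2.1 m
BMI = 138.4 / 2.1^2
BMI = 31.38 kg/m^2


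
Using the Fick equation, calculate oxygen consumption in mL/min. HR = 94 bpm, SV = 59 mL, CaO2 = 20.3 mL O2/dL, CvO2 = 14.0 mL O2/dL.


CO = HR*SV = 94*59/1000 = 5.546 L/min
a-v O2 diff = 20.3 - 14.0 = 6.3 mL/dL
VO2 = CO * (CaO2-CvO2) * 10 dL/L
VO2 = 5.546 * 6.3 * 10
VO2 = 349.4 mL/min


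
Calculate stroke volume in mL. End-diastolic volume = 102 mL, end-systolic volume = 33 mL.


SV = EDV - ESV
SV = 102 - 33
SV = 69 mL


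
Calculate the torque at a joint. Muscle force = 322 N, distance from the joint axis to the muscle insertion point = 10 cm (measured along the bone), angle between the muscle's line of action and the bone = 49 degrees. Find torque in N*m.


Torque = F * d * sin(theta)   (moment arm = d*sin(theta))
d = 10 cm = 0.1 m
Torque = 322 * 0.1 * sin(49)
Torque = 24.3 N*m


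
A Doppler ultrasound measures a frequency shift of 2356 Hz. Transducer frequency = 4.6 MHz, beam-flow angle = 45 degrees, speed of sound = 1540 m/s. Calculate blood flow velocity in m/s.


v = fd * c / (2 * f0 * cos(theta))
v = 2356 * 1540 / (2 * 4.6000e+06 * cos(45))
v = 0.5577 m/s


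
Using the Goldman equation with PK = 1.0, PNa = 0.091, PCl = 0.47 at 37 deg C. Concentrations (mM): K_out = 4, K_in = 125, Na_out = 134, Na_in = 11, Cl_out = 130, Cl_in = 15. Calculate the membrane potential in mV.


Vm = (RT/F)*ln((PK*Ko + PNa*Nao + PCl*Cli)/(PK*Ki + PNa*Nai + PCl*Clo))
Numer = 23.244, Denom = 187.101
Vm = -55.74 mV


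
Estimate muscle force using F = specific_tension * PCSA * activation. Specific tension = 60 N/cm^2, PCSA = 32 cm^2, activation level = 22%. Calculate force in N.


F = sigma * PCSA * activation
F = 60 * 32 * 0.22
F = 422.4 N


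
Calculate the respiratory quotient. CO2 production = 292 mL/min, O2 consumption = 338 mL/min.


RQ = VCO2 / VO2
RQ = 292 / 338
RQ = 0.8639


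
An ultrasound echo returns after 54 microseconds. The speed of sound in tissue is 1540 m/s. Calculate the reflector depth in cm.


depth = c * t / 2
t = 54 us = 5.4000e-05 s
depth = 1540 * 5.4000e-05 / 2
depth = 0.04158 m = 4.158 cm


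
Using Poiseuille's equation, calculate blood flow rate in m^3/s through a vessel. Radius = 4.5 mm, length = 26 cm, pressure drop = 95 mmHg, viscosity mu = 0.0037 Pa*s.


Q = pi*r^4*dP / (8*mu*L)
r = 0.0045 m, L = 0.26 m
dP = 95 mmHg = 12665.59 Pa
Q = 0.00212 m^3/s


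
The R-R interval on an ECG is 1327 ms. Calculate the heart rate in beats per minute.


HR = 60 / RR_interval(s)
RR = 1327 ms = 1.327 s
HR = 60 / 1.327 = 45.21 bpm


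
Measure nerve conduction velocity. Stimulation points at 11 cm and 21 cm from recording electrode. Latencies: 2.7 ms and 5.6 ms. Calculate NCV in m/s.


Distance = (21 - 11) / 100 = 0.1 m
dt = (5.6 - 2.7) / 1000 = 0.0029 s
NCV = dist / dt = 34.48 m/s


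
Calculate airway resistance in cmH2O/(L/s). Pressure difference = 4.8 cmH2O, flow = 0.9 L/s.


R = dP / flow
R = 4.8 / 0.9
R = 5.333 cmH2O/(L/s)


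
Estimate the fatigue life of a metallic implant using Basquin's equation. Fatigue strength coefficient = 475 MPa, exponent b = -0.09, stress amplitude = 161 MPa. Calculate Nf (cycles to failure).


sigma_a = sigma_f' * (2Nf)^b
2Nf = (sigma_a/sigma_f')^(1/b)
2Nf = (161/475)^(1/-0.09)
2Nf = 166246.53
Nf = 8.312e+04


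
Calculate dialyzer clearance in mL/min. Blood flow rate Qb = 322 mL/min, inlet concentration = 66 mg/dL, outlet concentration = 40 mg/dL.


K = Qb * (Cb_in - Cb_out) / Cb_in
K = 322 * (66 - 40) / 66
K = 126.8 mL/min


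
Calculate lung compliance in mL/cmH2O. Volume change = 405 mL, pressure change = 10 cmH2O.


C = dV / dP
C = 405 / 10
C = 40.5 mL/cmH2O


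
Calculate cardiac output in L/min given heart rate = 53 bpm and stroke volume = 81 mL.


CO = HR * SV
CO = 53 * 81 / 1000
CO = 4.293 L/min


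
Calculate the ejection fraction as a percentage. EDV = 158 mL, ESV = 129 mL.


SV = EDV - ESV = 158 - 129 = 29 mL
EF = SV/EDV * 100 = 29/158 * 100
EF = 18.35%


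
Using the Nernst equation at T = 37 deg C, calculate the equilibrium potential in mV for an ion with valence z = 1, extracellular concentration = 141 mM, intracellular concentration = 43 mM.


E = (RT/(zF)) * ln(C_out/C_in)
T = 37 + 273.15 = 310.15 K
E = (8.314 * 310.15 / (1 * 96485)) * ln(141/43)
E = 31.74 mV


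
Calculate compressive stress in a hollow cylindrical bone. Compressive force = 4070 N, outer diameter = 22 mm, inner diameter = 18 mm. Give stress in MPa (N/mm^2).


A = pi*(r_o^2 - r_i^2)
r_o = 11 mm, r_i = 9 mm
A = 125.664 mm^2
sigma = F/A = 4070 / 125.664
sigma = 32.39 MPa


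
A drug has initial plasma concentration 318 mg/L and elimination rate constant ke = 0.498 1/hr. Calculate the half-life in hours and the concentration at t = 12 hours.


t_half = ln(2) / ke = 0.693147 / 0.498 = 1.392 hr
C(t) = C0 * exp(-ke*t) = 318 * exp(-0.498*12)
C(12) = 0.8074 mg/L


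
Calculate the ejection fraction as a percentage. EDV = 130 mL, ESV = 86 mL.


SV = EDV - ESV = 130 - 86 = 44 mL
EF = SV/EDV * 100 = 44/130 * 100
EF = 33.85%


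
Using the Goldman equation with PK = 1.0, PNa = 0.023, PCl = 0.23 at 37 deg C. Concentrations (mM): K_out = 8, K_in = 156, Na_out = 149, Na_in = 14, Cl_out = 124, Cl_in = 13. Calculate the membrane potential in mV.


Vm = (RT/F)*ln((PK*Ko + PNa*Nao + PCl*Cli)/(PK*Ki + PNa*Nai + PCl*Clo))
Numer = 14.417, Denom = 184.842
Vm = -68.18 mV


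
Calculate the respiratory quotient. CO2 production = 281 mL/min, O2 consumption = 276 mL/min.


RQ = VCO2 / VO2
RQ = 281 / 276
RQ = 1.018


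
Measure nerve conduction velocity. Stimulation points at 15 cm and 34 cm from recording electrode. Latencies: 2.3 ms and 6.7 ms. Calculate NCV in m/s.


Distance = (34 - 15) / 100 = 0.19 m
dt = (6.7 - 2.3) / 1000 = 0.0044 s
NCV = dist / dt = 43.18 m/s


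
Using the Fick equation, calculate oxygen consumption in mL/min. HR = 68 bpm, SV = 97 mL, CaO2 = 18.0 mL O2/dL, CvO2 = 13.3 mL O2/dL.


CO = HR*SV = 68*97/1000 = 6.596 L/min
a-v O2 diff = 18.0 - 13.3 = 4.7 mL/dL
VO2 = CO * (CaO2-CvO2) * 10 dL/L
VO2 = 6.596 * 4.7 * 10
VO2 = 310 mL/min


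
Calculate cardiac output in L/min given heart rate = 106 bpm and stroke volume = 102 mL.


CO = HR * SV
CO = 106 * 102 / 1000
CO = 10.81 L/min


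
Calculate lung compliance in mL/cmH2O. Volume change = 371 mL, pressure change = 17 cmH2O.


C = dV / dP
C = 371 / 17
C = 21.82 mL/cmH2O
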